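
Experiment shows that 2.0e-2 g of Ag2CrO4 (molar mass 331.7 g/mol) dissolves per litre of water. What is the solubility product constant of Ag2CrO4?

Molar solubility s = (2.0 × 10^-2 g/L) / (331.7 g/mol) = 6.03 × 10^-5 M.
Ag2CrO4(s) ⇌ 2 Ag^+(aq) + CrO4^2-(aq)
With molar solubility s: [Ag^+] = 2s, [CrO4^2-] = s.
Ksp = [Ag^+]^2[CrO4^2-]
So Ksp = (2s)^2 × s = 4s^3
With s = 6.03 × 10^-5: Ksp = 8.8 × 10^-13

Ksp ≈ 8.8 x 10^-13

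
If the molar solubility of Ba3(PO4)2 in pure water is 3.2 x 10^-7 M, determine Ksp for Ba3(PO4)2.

Ba3(PO4)2(s) ⇌ 3 Ba^2+(aq) + 2 PO4^3-(aq)
Let s = molar solubility. Then [Ba^2+] = 3s and [PO4^3-] = 2s.
Ksp = [Ba^2+]^3[PO4^3-]^2
So Ksp = (3s)^3 × (2s)^2 = 108s^5
With s = 3.2 x 10^-7: Ksp = 3.6 x 10^-31

Ksp ≈ 3.6 × 10^-31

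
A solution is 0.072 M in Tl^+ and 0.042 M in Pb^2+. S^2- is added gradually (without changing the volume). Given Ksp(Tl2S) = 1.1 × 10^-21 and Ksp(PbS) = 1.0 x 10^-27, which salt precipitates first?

PbS

Precipitation of each salt starts when its ion product equals its Ksp.
For Tl2S: 1.1 × 10^-21 = (0.072)^2 × [S^2-]  ⇒  [S^2-] = 2.1 x 10^-19 M.
For PbS: 1.0 x 10^-27 = 0.042 × [S^2-]  ⇒  [S^2-] = 2.4 × 10^-26 M.
The salt with the lower threshold [S^2-] precipitates first: PbS.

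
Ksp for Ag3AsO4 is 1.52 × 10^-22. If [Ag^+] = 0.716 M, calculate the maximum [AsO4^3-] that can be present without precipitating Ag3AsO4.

Ag3AsO4(s) <=> 3 Ag^+ + AsO4^3-
Ksp = [Ag^+]^3[AsO4^3-]
Precipitation begins when Q = Ksp. With [Ag^+] = 0.716 M:
1.52 × 10^-22 = (0.716)^3 × [AsO4^3-]
[AsO4^3-] = (1.52 × 10^-22 / 3.671 × 10^-1) = 4.14 × 10^-22 M

4.14 x 10^-22 M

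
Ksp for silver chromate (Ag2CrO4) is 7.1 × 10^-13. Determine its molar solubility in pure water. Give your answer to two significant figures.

Ag2CrO4(s) <=> 2 Ag^+ + CrO4^2-
Ksp = [Ag^+]^2[CrO4^2-]
Let s = molar solubility. Then [Ag^+] = 2s and [CrO4^2-] = s.
Substituting: Ksp = (2s)^2s = 4s^3
s^3 = 7.1 × 10^-13 / 4, so s = 5.6 × 10^-5 M

s ≈ 5.6e-5 M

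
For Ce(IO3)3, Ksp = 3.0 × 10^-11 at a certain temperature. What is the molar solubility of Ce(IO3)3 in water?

s ≈ 1.0e-3 M

Ce(IO3)3(s) ⇌ Ce^3+ + 3 IO3^-
Ksp = [Ce^3+][IO3^-]^3
Let s = molar solubility. Then [Ce^3+] = s and [IO3^-] = 3s.
Substituting: Ksp = s(3s)^3 = 27s^4
Solving, s = (3.0 × 10^-11/27)^(1/4) = 1.0 × 10^-3 M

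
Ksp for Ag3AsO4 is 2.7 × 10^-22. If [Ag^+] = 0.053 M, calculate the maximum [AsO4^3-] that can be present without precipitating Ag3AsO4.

Ag3AsO4(s) ⇌ 3 Ag^+ + AsO4^3-
Ksp = [Ag^+]^3[AsO4^3-]
Precipitation begins when Q = Ksp. With [Ag^+] = 0.053 M:
2.7 × 10^-22 = (0.053)^3 × [AsO4^3-]
[AsO4^3-] = (2.7 × 10^-22 / 1.49 x 10^-4) = 1.8 x 10^-18 M

[AsO4^3-] = 1.8 × 10^-18 M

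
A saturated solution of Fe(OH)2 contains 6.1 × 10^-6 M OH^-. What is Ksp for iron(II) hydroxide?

Fe(OH)2(s) ⇌ Fe^2+ + 2 OH^-
Stoichiometry gives [Fe^2+] = (1/2)[OH^-] = 3.05 × 10^-6 M.
Ksp = [Fe^2+][OH^-]^2
Ksp = 3.05 × 10^-6 × (6.1 x 10^-6)^2 = 1.1 × 10^-16

1.1 x 10^-16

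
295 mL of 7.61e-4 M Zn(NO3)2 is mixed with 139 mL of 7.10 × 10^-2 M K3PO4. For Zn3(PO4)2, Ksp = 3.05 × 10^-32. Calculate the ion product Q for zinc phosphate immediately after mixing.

7.16e-14

Total volume = 295 + 139 = 434 mL.
[Zn^2+] = 7.61 × 10^-4 × (295/434) = 5.173 × 10^-4 M
[PO4^3-] = 7.10 × 10^-2 × (139/434) = 2.274 × 10^-2 M
Zn3(PO4)2(s) ⇌ 3 Zn^2+ + 2 PO4^3-, so Q = [Zn^2+]^3[PO4^3-]^2
Q = (5.173 × 10^-4)^3(2.274 x 10^-2)^2 = 7.16 × 10^-14
Q > Ksp, so Zn3(PO4)2 will precipitate.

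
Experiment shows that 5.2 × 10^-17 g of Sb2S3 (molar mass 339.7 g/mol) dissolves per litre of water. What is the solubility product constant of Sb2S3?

Molar solubility s = (5.2 × 10^-17 g/L) / (339.7 g/mol) = 1.53 × 10^-19 M.
Sb2S3(s) <=> 2 Sb^3+(aq) + 3 S^2-(aq)
Let s = molar solubility. Then [Sb^3+] = 2s and [S^2-] = 3s.
Ksp = [Sb^3+]^2[S^2-]^3
Substituting: Ksp = (2s)^2(3s)^3 = 108s^5
With s = 1.53 x 10^-19: Ksp = 9.1 x 10^-93

9.1 × 10^-93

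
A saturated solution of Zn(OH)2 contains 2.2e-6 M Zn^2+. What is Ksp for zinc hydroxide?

Zn(OH)2(s) <=> Zn^2+ + 2 OH^-
Stoichiometry gives [OH^-] = (2/1)[Zn^2+] = 4.40 × 10^-6 M.
Ksp = [Zn^2+][OH^-]^2
Ksp = 2.2 x 10^-6 × (4.40 x 10^-6)^2 = 4.3 x 10^-17

4.3 × 10^-17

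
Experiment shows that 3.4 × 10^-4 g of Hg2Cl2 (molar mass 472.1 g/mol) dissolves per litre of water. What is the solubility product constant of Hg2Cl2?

Molar solubility s = (3.4 x 10^-4 g/L) / (472.1 g/mol) = 7.20 × 10^-7 M.
Hg2Cl2(s) <=> Hg2^2+ + 2 Cl^-
If s mol/L of Hg2Cl2 dissolves, [Hg2^2+] = s and [Cl^-] = 2s.
Ksp = [Hg2^2+][Cl^-]^2
Substituting: Ksp = s(2s)^2 = 4s^3
Ksp = 4 × (7.20 × 10^-7)^3 = 1.5 x 10^-18

1.5 × 10^-18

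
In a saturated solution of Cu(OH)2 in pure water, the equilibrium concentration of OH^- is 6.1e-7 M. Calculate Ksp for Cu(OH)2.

Cu(OH)2(s) ⇌ Cu^2+(aq) + 2 OH^-(aq)
Stoichiometry gives [Cu^2+] = (1/2)[OH^-] = 3.05 x 10^-7 M.
Ksp = [Cu^2+][OH^-]^2
Ksp = 3.05 × 10^-7 × (6.1 × 10^-7)^2 = 1.1 × 10^-19

Ksp ≈ 1.1 x 10^-19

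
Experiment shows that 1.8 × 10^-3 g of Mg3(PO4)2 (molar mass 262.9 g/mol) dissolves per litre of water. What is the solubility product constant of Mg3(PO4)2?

Ksp ≈ 1.6e-24

Molar solubility s = (1.8 x 10^-3 g/L) / (262.9 g/mol) = 6.85 × 10^-6 M.
Mg3(PO4)2(s) ⇌ 3 Mg^2+(aq) + 2 PO4^3-(aq)
Let s = molar solubility. Then [Mg^2+] = 3s and [PO4^3-] = 2s.
Ksp = [Mg^2+]^3[PO4^3-]^2
So Ksp = (3s)^3 × (2s)^2 = 108s^5
Ksp = 108 × (6.85 × 10^-6)^5 = 1.6 × 10^-24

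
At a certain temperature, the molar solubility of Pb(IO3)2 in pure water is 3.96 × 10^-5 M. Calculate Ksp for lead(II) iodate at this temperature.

Ksp ≈ 2.48e-13

Pb(IO3)2(s) ⇌ Pb^2+(aq) + 2 IO3^-(aq)
With molar solubility s: [Pb^2+] = s, [IO3^-] = 2s.
Ksp = [Pb^2+][IO3^-]^2
Ksp = s(2s)^2 = 4s^3
With s = 3.96 × 10^-5: Ksp = 2.48 x 10^-13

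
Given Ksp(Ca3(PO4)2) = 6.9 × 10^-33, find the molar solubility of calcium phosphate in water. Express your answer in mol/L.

s = 1.4e-7 M

Ca3(PO4)2(s) <=> 3 Ca^2+ + 2 PO4^3-
Ksp = [Ca^2+]^3[PO4^3-]^2
For each mole of Ca3(PO4)2 that dissolves: [Ca^2+] = 3s, [PO4^3-] = 2s.
Substituting: Ksp = (3s)^3(2s)^2 = 108s^5
Solving, s = (6.9 × 10^-33/108)^(1/5) = 1.4 × 10^-7 M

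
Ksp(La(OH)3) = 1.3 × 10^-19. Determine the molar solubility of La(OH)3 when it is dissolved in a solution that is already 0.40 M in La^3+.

La(OH)3(s) ⇌ La^3+ + 3 OH^-
Ksp = [La^3+][OH^-]^3
Let s be the molar solubility in this solution. [La^3+] = 0.40 + s ≈ 0.40, [OH^-] = 3s (common-ion effect: La^3+ is already 0.40 M).
Ksp ≈ 0.40 × (3s)^3
s = 2.3 x 10^-7 M
Check: s = 2.3 × 10^-7 ≪ 0.40, so the approximation is valid.

s ≈ 2.3e-7 M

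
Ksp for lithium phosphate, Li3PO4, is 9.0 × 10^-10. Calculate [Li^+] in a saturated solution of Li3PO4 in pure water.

Li3PO4(s) ⇌ 3 Li^+ + PO4^3-
Ksp = [Li^+]^3[PO4^3-]
For each mole of Li3PO4 that dissolves: [Li^+] = 3s, [PO4^3-] = s.
Ksp = (3s)^3s = 27s^4
s = (9.0 × 10^-10 / 27)^(1/4) = 2.40 × 10^-3 M
[Li^+] = 3s = 7.2 x 10^-3 M

[Li^+] = 7.2e-3 M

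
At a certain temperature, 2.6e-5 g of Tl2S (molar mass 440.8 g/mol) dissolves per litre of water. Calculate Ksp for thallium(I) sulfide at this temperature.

8.2 x 10^-22

Molar solubility s = (2.6 × 10^-5 g/L) / (440.8 g/mol) = 5.90 × 10^-8 M.
Tl2S(s) ⇌ 2 Tl^+ + S^2-
If s mol/L of Tl2S dissolves, [Tl^+] = 2s and [S^2-] = s.
Ksp = [Tl^+]^2[S^2-]
Ksp = (2s)^2s = 4s^3
Ksp = 4 × (5.90 × 10^-8)^3 = 8.2 x 10^-22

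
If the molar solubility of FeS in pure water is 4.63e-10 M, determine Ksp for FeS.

Ksp ≈ 2.14e-19

FeS(s) ⇌ Fe^2+ + S^2-
With molar solubility s: [Fe^2+] = s, [S^2-] = s.
Ksp = [Fe^2+][S^2-]
Ksp = s × s = s^2
With s = 4.63 × 10^-10: Ksp = 2.14 × 10^-19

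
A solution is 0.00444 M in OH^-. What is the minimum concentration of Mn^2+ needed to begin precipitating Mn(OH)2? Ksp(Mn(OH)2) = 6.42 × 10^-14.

3.26 × 10^-9 M

Mn(OH)2(s) ⇌ Mn^2+(aq) + 2 OH^-(aq)
Ksp = [Mn^2+][OH^-]^2
Precipitation begins when Q = Ksp. With [OH^-] = 0.00444 M:
6.42 × 10^-14 = (0.00444)^2 × [Mn^2+]
[Mn^2+] = (6.42 × 10^-14 / 1.971 x 10^-5) = 3.26 × 10^-9 M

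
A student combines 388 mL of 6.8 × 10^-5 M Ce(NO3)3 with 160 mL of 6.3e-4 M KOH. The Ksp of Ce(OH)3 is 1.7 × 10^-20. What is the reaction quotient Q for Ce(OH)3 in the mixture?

3.0 x 10^-16

Total volume = 388 + 160 = 548 mL.
[Ce^3+] = 6.8 × 10^-5 × (388/548) = 4.81 × 10^-5 M
[OH^-] = 6.3 × 10^-4 × (160/548) = 1.84 × 10^-4 M
Ce(OH)3(s) ⇌ Ce^3+(aq) + 3 OH^-(aq), so Q = [Ce^3+][OH^-]^3
Q = (4.81 × 10^-5)(1.84 × 10^-4)^3 = 3.0 × 10^-16
Q > Ksp, so Ce(OH)3 will precipitate.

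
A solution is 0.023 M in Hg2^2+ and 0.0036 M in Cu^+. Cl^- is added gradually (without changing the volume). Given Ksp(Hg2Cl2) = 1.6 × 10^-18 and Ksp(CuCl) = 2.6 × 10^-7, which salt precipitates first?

Hg2Cl2

Precipitation of each salt starts when its ion product equals its Ksp.
For Hg2Cl2: 1.6 × 10^-18 = 0.023 × [Cl^-]^2  ⇒  [Cl^-] = 8.3 × 10^-9 M.
For CuCl: 2.6 × 10^-7 = 0.0036 × [Cl^-]  ⇒  [Cl^-] = 7.2 × 10^-5 M.
The salt with the lower threshold [Cl^-] precipitates first: Hg2Cl2.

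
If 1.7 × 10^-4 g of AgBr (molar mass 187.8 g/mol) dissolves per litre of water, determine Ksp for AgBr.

Molar solubility s = (1.7 × 10^-4 g/L) / (187.8 g/mol) = 9.05 x 10^-7 M.
AgBr(s) ⇌ Ag^+(aq) + Br^-(aq)
For each mole of AgBr that dissolves: [Ag^+] = s, [Br^-] = s.
Ksp = [Ag^+][Br^-]
Ksp = (s)(s) = s^2
Ksp = (9.05 x 10^-7)^2 = 8.2 x 10^-13

8.2e-13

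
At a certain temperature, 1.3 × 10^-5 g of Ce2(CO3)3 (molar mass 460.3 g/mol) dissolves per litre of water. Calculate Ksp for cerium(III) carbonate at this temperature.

Molar solubility s = (1.3 × 10^-5 g/L) / (460.3 g/mol) = 2.82 × 10^-8 M.
Ce2(CO3)3(s) ⇌ 2 Ce^3+(aq) + 3 CO3^2-(aq)
With molar solubility s: [Ce^3+] = 2s, [CO3^2-] = 3s.
Ksp = [Ce^3+]^2[CO3^2-]^3
Substituting: Ksp = (2s)^2(3s)^3 = 108s^5
Ksp = 108 × (2.82 × 10^-8)^5 = 1.9 × 10^-36

Ksp ≈ 1.9 x 10^-36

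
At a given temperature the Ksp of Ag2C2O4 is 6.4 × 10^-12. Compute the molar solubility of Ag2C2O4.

Ag2C2O4(s) ⇌ 2 Ag^+ + C2O4^2-
Ksp = [Ag^+]^2[C2O4^2-]
Let s = molar solubility. Then [Ag^+] = 2s and [C2O4^2-] = s.
Ksp = (2s)^2s = 4s^3
s = (6.4 × 10^-12 / 4)^(1/3) = 1.2 x 10^-4 M

s = 1.2 × 10^-4 M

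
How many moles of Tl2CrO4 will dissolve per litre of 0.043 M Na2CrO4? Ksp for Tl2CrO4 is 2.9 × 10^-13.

Tl2CrO4(s) <=> 2 Tl^+ + CrO4^2-
Ksp = [Tl^+]^2[CrO4^2-]
If s mol/L dissolves here, [Tl^+] = 2s, [CrO4^2-] = 0.043 + s ≈ 0.043 (common-ion effect: CrO4^2- is already 0.043 M).
Ksp ≈ (2s)^2 × 0.043
s = 1.3 × 10^-6 M
Check: s = 1.3 × 10^-6 ≪ 0.043, so the approximation is valid.

s = 1.3e-6 M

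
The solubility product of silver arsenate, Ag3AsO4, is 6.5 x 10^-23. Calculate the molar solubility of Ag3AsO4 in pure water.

Ag3AsO4(s) ⇌ 3 Ag^+ + AsO4^3-
Ksp = [Ag^+]^3[AsO4^3-]
If s mol/L of Ag3AsO4 dissolves, [Ag^+] = 3s and [AsO4^3-] = s.
So Ksp = (3s)^3 × s = 27s^4
s = (6.5 x 10^-23 / 27)^(1/4) = 1.2 × 10^-6 M

s = 1.2e-6 M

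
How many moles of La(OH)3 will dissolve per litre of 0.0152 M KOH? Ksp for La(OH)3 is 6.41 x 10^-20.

La(OH)3(s) ⇌ La^3+ + 3 OH^-
Ksp = [La^3+][OH^-]^3
Let s be the molar solubility in this solution. [La^3+] = s, [OH^-] = 0.0152 + 3s ≈ 0.0152 (common-ion effect: OH^- is already 0.0152 M).
Ksp ≈ s × (0.0152)^3
s = 1.83 × 10^-14 M
Check: 3s = 5.5 x 10^-14 ≪ 0.0152, so the approximation is valid.

s ≈ 1.83 × 10^-14 M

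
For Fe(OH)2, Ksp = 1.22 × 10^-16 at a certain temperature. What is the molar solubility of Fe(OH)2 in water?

Fe(OH)2(s) ⇌ Fe^2+ + 2 OH^-
Ksp = [Fe^2+][OH^-]^2
With molar solubility s: [Fe^2+] = s, [OH^-] = 2s.
Ksp = s(2s)^2 = 4s^3
Solving, s = (1.22 × 10^-16/4)^(1/3) = 3.12 × 10^-6 M

s ≈ 3.12 × 10^-6 M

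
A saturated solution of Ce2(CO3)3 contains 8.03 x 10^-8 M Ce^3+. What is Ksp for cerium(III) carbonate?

Ksp = 1.13 x 10^-35

Ce2(CO3)3(s) <=> 2 Ce^3+ + 3 CO3^2-
Stoichiometry gives [CO3^2-] = (3/2)[Ce^3+] = 1.205 × 10^-7 M.
Ksp = [Ce^3+]^2[CO3^2-]^3
Ksp = (8.03 x 10^-8)^2 × (1.205 × 10^-7)^3 = 1.13 x 10^-35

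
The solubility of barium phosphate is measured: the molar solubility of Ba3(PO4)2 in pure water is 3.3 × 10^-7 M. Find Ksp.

Ksp ≈ 4.2 x 10^-31

Ba3(PO4)2(s) <=> 3 Ba^2+ + 2 PO4^3-
With molar solubility s: [Ba^2+] = 3s, [PO4^3-] = 2s.
Ksp = [Ba^2+]^3[PO4^3-]^2
Substituting: Ksp = (3s)^3(2s)^2 = 108s^5
With s = 3.3 × 10^-7: Ksp = 4.2 × 10^-31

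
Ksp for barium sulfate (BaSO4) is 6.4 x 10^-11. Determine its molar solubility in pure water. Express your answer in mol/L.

BaSO4(s) ⇌ Ba^2+(aq) + SO4^2-(aq)
Ksp = [Ba^2+][SO4^2-]
If s mol/L of BaSO4 dissolves, [Ba^2+] = s and [SO4^2-] = s.
Ksp = (s)(s) = s^2
s = (6.4 x 10^-11)^(1/2) = 8.0 x 10^-6 M

8.0 × 10^-6 M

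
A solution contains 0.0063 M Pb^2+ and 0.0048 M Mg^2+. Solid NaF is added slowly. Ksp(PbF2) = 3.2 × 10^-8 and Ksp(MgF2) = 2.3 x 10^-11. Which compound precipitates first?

MgF2

Each salt begins to precipitate when Q = Ksp, i.e. when [F^-] reaches its threshold.
For PbF2: 3.2 × 10^-8 = 0.0063 × [F^-]^2  ⇒  [F^-] = 2.3 × 10^-3 M.
For MgF2: 2.3 x 10^-11 = 0.0048 × [F^-]^2  ⇒  [F^-] = 6.9 × 10^-5 M.
The salt with the lower threshold [F^-] precipitates first: MgF2.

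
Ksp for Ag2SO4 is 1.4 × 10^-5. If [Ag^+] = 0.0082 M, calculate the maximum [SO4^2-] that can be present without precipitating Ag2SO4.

Ag2SO4(s) ⇌ 2 Ag^+ + SO4^2-
Ksp = [Ag^+]^2[SO4^2-]
Precipitation begins when Q = Ksp. With [Ag^+] = 0.0082 M:
1.4 × 10^-5 = (0.0082)^2 × [SO4^2-]
[SO4^2-] = (1.4 × 10^-5 / 6.72 × 10^-5) = 2.1 × 10^-1 M

[SO4^2-] ≈ 0.21 M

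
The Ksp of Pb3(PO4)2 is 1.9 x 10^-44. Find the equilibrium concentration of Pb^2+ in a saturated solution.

Pb3(PO4)2(s) <=> 3 Pb^2+(aq) + 2 PO4^3-(aq)
Ksp = [Pb^2+]^3[PO4^3-]^2
Let s = molar solubility. Then [Pb^2+] = 3s and [PO4^3-] = 2s.
Ksp = (3s)^3(2s)^2 = 108s^5
s = (1.9 x 10^-44 / 108)^(1/5) = 7.06 × 10^-10 M
[Pb^2+] = 3s = 2.1 × 10^-9 M

[Pb^2+] ≈ 2.1 x 10^-9 M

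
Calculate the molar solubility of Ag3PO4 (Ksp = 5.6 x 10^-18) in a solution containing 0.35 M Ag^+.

Ag3PO4(s) ⇌ 3 Ag^+(aq) + PO4^3-(aq)
Ksp = [Ag^+]^3[PO4^3-]
Let s = moles of Ag3PO4 that dissolve per litre. [Ag^+] = 0.35 + 3s ≈ 0.35, [PO4^3-] = s (since the Ag^+ already present dominates).
Ksp ≈ (0.35)^3 × s
s = 1.3 x 10^-16 M
Check: 3s = 3.9 x 10^-16 ≪ 0.35, so the approximation is valid.

1.3 x 10^-16 M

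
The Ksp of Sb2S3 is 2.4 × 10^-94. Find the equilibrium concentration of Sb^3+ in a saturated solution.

Sb2S3(s) ⇌ 2 Sb^3+ + 3 S^2-
Ksp = [Sb^3+]^2[S^2-]^3
With molar solubility s: [Sb^3+] = 2s, [S^2-] = 3s.
So Ksp = (2s)^2 × (3s)^3 = 108s^5
s^5 = 2.4 × 10^-94 / 108, so s = 7.40 × 10^-20 M
[Sb^3+] = 2s = 1.5 x 10^-19 M

[Sb^3+] = 1.5 × 10^-19 M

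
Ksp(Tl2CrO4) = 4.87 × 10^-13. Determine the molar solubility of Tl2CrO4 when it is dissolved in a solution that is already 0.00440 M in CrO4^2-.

s ≈ 5.26 x 10^-6 M

Tl2CrO4(s) ⇌ 2 Tl^+(aq) + CrO4^2-(aq)
Ksp = [Tl^+]^2[CrO4^2-]
If s mol/L dissolves here, [Tl^+] = 2s, [CrO4^2-] = 0.00440 + s ≈ 0.00440 (since the CrO4^2- already present dominates).
Ksp ≈ (2s)^2 × 0.00440
s = 5.26 x 10^-6 M
Check: s = 5.3 × 10^-6 ≪ 0.00440, so the approximation is valid.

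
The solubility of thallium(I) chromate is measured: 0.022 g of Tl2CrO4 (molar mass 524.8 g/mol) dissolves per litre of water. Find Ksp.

Ksp = 2.9 × 10^-13

Molar solubility s = (2.2 x 10^-2 g/L) / (524.8 g/mol) = 4.19 × 10^-5 M.
Tl2CrO4(s) <=> 2 Tl^+(aq) + CrO4^2-(aq)
With molar solubility s: [Tl^+] = 2s, [CrO4^2-] = s.
Ksp = [Tl^+]^2[CrO4^2-]
Ksp = (2s)^2s = 4s^3
With s = 4.19 x 10^-5: Ksp = 2.9 × 10^-13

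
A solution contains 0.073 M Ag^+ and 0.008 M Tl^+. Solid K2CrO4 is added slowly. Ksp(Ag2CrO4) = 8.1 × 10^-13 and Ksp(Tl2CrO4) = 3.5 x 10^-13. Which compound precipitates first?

Each salt begins to precipitate when Q = Ksp, i.e. when [CrO4^2-] reaches its threshold.
For Ag2CrO4: 8.1 × 10^-13 = (0.073)^2 × [CrO4^2-]  ⇒  [CrO4^2-] = 1.5 x 10^-10 M.
For Tl2CrO4: 3.5 x 10^-13 = (0.008)^2 × [CrO4^2-]  ⇒  [CrO4^2-] = 5.5 × 10^-9 M.
The salt with the lower threshold [CrO4^2-] precipitates first: Ag2CrO4.

Ag2CrO4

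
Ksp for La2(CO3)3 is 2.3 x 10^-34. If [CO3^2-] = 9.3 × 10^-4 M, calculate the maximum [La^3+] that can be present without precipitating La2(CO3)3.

[La^3+] ≈ 5.3 × 10^-13 M

La2(CO3)3(s) <=> 2 La^3+ + 3 CO3^2-
Ksp = [La^3+]^2[CO3^2-]^3
Precipitation begins when Q = Ksp. With [CO3^2-] = 9.3 × 10^-4 M:
2.3 x 10^-34 = (9.3 × 10^-4)^3 × [La^3+]^2
[La^3+] = (2.3 x 10^-34 / 8.04 × 10^-10)^(1/2) = 5.3 × 10^-13 M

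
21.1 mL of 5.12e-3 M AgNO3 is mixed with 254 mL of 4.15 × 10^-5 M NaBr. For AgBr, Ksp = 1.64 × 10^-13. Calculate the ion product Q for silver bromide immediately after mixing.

1.50e-8

Total volume = 21.1 + 254 = 275.1 mL.
[Ag^+] = 5.12 x 10^-3 × (21.1/275.1) = 3.927 × 10^-4 M
[Br^-] = 4.15 × 10^-5 × (254/275.1) = 3.832 x 10^-5 M
AgBr(s) ⇌ Ag^+ + Br^-, so Q = [Ag^+][Br^-]
Q = (3.927 × 10^-4)(3.832 × 10^-5) = 1.50 x 10^-8
Q > Ksp, so AgBr will precipitate.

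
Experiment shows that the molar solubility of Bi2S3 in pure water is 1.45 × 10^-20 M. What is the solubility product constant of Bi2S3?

Ksp ≈ 6.92 × 10^-98

Bi2S3(s) ⇌ 2 Bi^3+(aq) + 3 S^2-(aq)
If s mol/L of Bi2S3 dissolves, [Bi^3+] = 2s and [S^2-] = 3s.
Ksp = [Bi^3+]^2[S^2-]^3
Ksp = (2s)^2(3s)^3 = 108s^5
With s = 1.45 x 10^-20: Ksp = 6.92 x 10^-98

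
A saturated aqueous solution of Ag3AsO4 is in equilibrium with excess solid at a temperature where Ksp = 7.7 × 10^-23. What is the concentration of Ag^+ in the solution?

[Ag^+] ≈ 3.9 × 10^-6 M

Ag3AsO4(s) ⇌ 3 Ag^+ + AsO4^3-
Ksp = [Ag^+]^3[AsO4^3-]
With molar solubility s: [Ag^+] = 3s, [AsO4^3-] = s.
So Ksp = (3s)^3 × s = 27s^4
Solving, s = (7.7 × 10^-23/27)^(1/4) = 1.30 × 10^-6 M
[Ag^+] = 3s = 3.9 × 10^-6 M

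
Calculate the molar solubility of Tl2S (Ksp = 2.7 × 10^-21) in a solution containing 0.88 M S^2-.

Tl2S(s) ⇌ 2 Tl^+ + S^2-
Ksp = [Tl^+]^2[S^2-]
Let s be the molar solubility in this solution. [Tl^+] = 2s, [S^2-] = 0.88 + s ≈ 0.88 (common-ion effect: S^2- is already 0.88 M).
Ksp ≈ (2s)^2 × 0.88
s = 2.8 × 10^-11 M
Check: s = 2.8 × 10^-11 ≪ 0.88, so the approximation is valid.

2.8e-11 M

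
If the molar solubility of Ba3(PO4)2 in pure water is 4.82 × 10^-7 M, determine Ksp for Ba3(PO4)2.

Ba3(PO4)2(s) ⇌ 3 Ba^2+(aq) + 2 PO4^3-(aq)
For each mole of Ba3(PO4)2 that dissolves: [Ba^2+] = 3s, [PO4^3-] = 2s.
Ksp = [Ba^2+]^3[PO4^3-]^2
Ksp = (3s)^3(2s)^2 = 108s^5
With s = 4.82 × 10^-7: Ksp = 2.81 × 10^-30

2.81 x 10^-30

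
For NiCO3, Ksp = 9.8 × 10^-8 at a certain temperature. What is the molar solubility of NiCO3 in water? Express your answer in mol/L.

s = 3.1e-4 M

NiCO3(s) ⇌ Ni^2+(aq) + CO3^2-(aq)
Ksp = [Ni^2+][CO3^2-]
For each mole of NiCO3 that dissolves: [Ni^2+] = s, [CO3^2-] = s.
Ksp = s × s = s^2
s = √(9.8 × 10^-8) = 3.1 × 10^-4 M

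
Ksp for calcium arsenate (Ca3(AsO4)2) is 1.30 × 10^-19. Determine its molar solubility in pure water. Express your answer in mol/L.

Ca3(AsO4)2(s) <=> 3 Ca^2+(aq) + 2 AsO4^3-(aq)
Ksp = [Ca^2+]^3[AsO4^3-]^2
For each mole of Ca3(AsO4)2 that dissolves: [Ca^2+] = 3s, [AsO4^3-] = 2s.
Ksp = (3s)^3(2s)^2 = 108s^5
s = (1.30 × 10^-19 / 108)^(1/5) = 6.55 × 10^-5 M

6.55 × 10^-5 M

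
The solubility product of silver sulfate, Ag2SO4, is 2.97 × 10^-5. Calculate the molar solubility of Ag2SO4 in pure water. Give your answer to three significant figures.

s = 1.95 × 10^-2 M

Ag2SO4(s) <=> 2 Ag^+ + SO4^2-
Ksp = [Ag^+]^2[SO4^2-]
For each mole of Ag2SO4 that dissolves: [Ag^+] = 2s, [SO4^2-] = s.
So Ksp = (2s)^2 × s = 4s^3
s^3 = 2.97 × 10^-5 / 4, so s = 1.95 x 10^-2 M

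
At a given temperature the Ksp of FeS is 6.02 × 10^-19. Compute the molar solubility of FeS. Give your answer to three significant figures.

s = 7.76 × 10^-10 M

FeS(s) <=> Fe^2+ + S^2-
Ksp = [Fe^2+][S^2-]
If s mol/L of FeS dissolves, [Fe^2+] = s and [S^2-] = s.
Ksp = s × s = s^2
s = √(6.02 × 10^-19) = 7.76 x 10^-10 M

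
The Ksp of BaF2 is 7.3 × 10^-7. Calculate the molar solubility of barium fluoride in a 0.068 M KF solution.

BaF2(s) ⇌ Ba^2+(aq) + 2 F^-(aq)
Ksp = [Ba^2+][F^-]^2
Let s be the molar solubility in this solution. [Ba^2+] = s, [F^-] = 0.068 + 2s ≈ 0.068 (common-ion effect: F^- is already 0.068 M).
Ksp ≈ s × (0.068)^2
s = 1.6 x 10^-4 M
Check: 2s = 3.2 x 10^-4 ≪ 0.068, so the approximation is valid.

1.6 × 10^-4 M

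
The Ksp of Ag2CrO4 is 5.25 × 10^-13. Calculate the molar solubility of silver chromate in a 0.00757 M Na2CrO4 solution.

Ag2CrO4(s) ⇌ 2 Ag^+ + CrO4^2-
Ksp = [Ag^+]^2[CrO4^2-]
Let s = moles of Ag2CrO4 that dissolve per litre. [Ag^+] = 2s, [CrO4^2-] = 0.00757 + s ≈ 0.00757 (since CrO4^2- from Na2CrO4 dominates).
Ksp ≈ (2s)^2 × 0.00757
s = 4.16 × 10^-6 M
Check: s = 4.2 × 10^-6 ≪ 0.00757, so the approximation is valid.

s ≈ 4.16 x 10^-6 M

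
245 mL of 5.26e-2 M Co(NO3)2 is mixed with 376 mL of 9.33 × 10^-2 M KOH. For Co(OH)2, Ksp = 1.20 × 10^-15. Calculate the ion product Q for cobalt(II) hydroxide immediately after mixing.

Total volume = 245 + 376 = 621 mL.
[Co^2+] = 5.26 × 10^-2 × (245/621) = 2.075 × 10^-2 M
[OH^-] = 9.33 x 10^-2 × (376/621) = 5.649 × 10^-2 M
Co(OH)2(s) ⇌ Co^2+(aq) + 2 OH^-(aq), so Q = [Co^2+][OH^-]^2
Q = (2.075 × 10^-2)(5.649 × 10^-2)^2 = 6.62 × 10^-5
Q > Ksp, so Co(OH)2 will precipitate.

Q ≈ 6.62e-5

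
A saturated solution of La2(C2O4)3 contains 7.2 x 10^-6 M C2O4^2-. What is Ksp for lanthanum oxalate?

Ksp = 8.6 × 10^-27

La2(C2O4)3(s) ⇌ 2 La^3+ + 3 C2O4^2-
Stoichiometry gives [La^3+] = (2/3)[C2O4^2-] = 4.80 × 10^-6 M.
Ksp = [La^3+]^2[C2O4^2-]^3
Ksp = (4.80 x 10^-6)^2 × (7.2 × 10^-6)^3 = 8.6 x 10^-27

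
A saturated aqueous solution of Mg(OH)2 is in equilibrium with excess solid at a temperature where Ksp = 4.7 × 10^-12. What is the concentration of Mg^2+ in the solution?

Mg(OH)2(s) ⇌ Mg^2+(aq) + 2 OH^-(aq)
Ksp = [Mg^2+][OH^-]^2
With molar solubility s: [Mg^2+] = s, [OH^-] = 2s.
So Ksp = s × (2s)^2 = 4s^3
Solving, s = (4.7 × 10^-12/4)^(1/3) = 1.06 × 10^-4 M
[Mg^2+] = s = 1.1 × 10^-4 M

1.1 × 10^-4 M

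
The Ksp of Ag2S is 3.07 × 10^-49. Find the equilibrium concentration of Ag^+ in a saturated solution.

Ag2S(s) ⇌ 2 Ag^+(aq) + S^2-(aq)
Ksp = [Ag^+]^2[S^2-]
For each mole of Ag2S that dissolves: [Ag^+] = 2s, [S^2-] = s.
So Ksp = (2s)^2 × s = 4s^3
Solving, s = (3.07 × 10^-49/4)^(1/3) = 4.250 × 10^-17 M
[Ag^+] = 2s = 8.50 × 10^-17 M

8.50e-17 M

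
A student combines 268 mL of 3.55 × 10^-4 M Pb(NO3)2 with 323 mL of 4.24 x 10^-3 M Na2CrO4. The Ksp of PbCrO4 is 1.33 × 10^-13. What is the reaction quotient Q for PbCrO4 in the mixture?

Q ≈ 3.73 × 10^-7

Total volume = 268 + 323 = 591 mL.
[Pb^2+] = 3.55 x 10^-4 × (268/591) = 1.610 × 10^-4 M
[CrO4^2-] = 4.24 x 10^-3 × (323/591) = 2.317 x 10^-3 M
PbCrO4(s) <=> Pb^2+ + CrO4^2-, so Q = [Pb^2+][CrO4^2-]
Q = (1.610 × 10^-4)(2.317 x 10^-3) = 3.73 × 10^-7
Q > Ksp, so PbCrO4 will precipitate.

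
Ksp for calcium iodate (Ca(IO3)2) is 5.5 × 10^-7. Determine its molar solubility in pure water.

5.2 × 10^-3 M

Ca(IO3)2(s) ⇌ Ca^2+(aq) + 2 IO3^-(aq)
Ksp = [Ca^2+][IO3^-]^2
Let s = molar solubility. Then [Ca^2+] = s and [IO3^-] = 2s.
Substituting: Ksp = s(2s)^2 = 4s^3
Solving, s = (5.5 × 10^-7/4)^(1/3) = 5.2 × 10^-3 M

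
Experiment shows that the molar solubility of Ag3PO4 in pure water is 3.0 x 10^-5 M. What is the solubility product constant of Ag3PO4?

2.2 × 10^-17

Ag3PO4(s) <=> 3 Ag^+(aq) + PO4^3-(aq)
For each mole of Ag3PO4 that dissolves: [Ag^+] = 3s, [PO4^3-] = s.
Ksp = [Ag^+]^3[PO4^3-]
So Ksp = (3s)^3 × s = 27s^4
With s = 3.0 × 10^-5: Ksp = 2.2 × 10^-17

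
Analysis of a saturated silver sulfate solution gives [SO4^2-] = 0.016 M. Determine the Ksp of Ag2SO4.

1.6 × 10^-5

Ag2SO4(s) <=> 2 Ag^+ + SO4^2-
Stoichiometry gives [Ag^+] = (2/1)[SO4^2-] = 3.20 x 10^-2 M.
Ksp = [Ag^+]^2[SO4^2-]
Ksp = (3.20 × 10^-2)^2 × 1.6 x 10^-2 = 1.6 × 10^-5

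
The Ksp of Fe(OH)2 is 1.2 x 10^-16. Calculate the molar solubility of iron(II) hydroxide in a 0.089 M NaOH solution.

s = 1.5 × 10^-14 M

Fe(OH)2(s) ⇌ Fe^2+ + 2 OH^-
Ksp = [Fe^2+][OH^-]^2
Let s = moles of Fe(OH)2 that dissolve per litre. [Fe^2+] = s, [OH^-] = 0.089 + 2s ≈ 0.089 (since OH^- from NaOH dominates).
Ksp ≈ s × (0.089)^2
s = 1.5 × 10^-14 M
Check: 2s = 3.0 × 10^-14 ≪ 0.089, so the approximation is valid.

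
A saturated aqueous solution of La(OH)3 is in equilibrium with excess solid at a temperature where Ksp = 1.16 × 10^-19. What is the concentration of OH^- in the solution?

[OH^-] ≈ 2.43e-5 M

La(OH)3(s) ⇌ La^3+(aq) + 3 OH^-(aq)
Ksp = [La^3+][OH^-]^3
If s mol/L of La(OH)3 dissolves, [La^3+] = s and [OH^-] = 3s.
So Ksp = s × (3s)^3 = 27s^4
Solving, s = (1.16 × 10^-19/27)^(1/4) = 8.096 × 10^-6 M
[OH^-] = 3s = 2.43 × 10^-5 M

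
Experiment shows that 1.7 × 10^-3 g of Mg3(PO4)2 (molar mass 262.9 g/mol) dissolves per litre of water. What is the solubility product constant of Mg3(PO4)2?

Molar solubility s = (1.7 x 10^-3 g/L) / (262.9 g/mol) = 6.47 x 10^-6 M.
Mg3(PO4)2(s) ⇌ 3 Mg^2+(aq) + 2 PO4^3-(aq)
With molar solubility s: [Mg^2+] = 3s, [PO4^3-] = 2s.
Ksp = [Mg^2+]^3[PO4^3-]^2
So Ksp = (3s)^3 × (2s)^2 = 108s^5
With s = 6.47 x 10^-6: Ksp = 1.2 × 10^-24

Ksp ≈ 1.2 × 10^-24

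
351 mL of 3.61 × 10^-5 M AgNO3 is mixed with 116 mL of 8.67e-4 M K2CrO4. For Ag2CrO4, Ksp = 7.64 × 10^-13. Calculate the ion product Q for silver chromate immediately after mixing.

Total volume = 351 + 116 = 467 mL.
[Ag^+] = 3.61 × 10^-5 × (351/467) = 2.713 × 10^-5 M
[CrO4^2-] = 8.67 × 10^-4 × (116/467) = 2.154 x 10^-4 M
Ag2CrO4(s) ⇌ 2 Ag^+ + CrO4^2-, so Q = [Ag^+]^2[CrO4^2-]
Q = (2.713 × 10^-5)^2(2.154 × 10^-4) = 1.59 × 10^-13
Q < Ksp, so no precipitate of Ag2CrO4 forms.

Q = 1.59 × 10^-13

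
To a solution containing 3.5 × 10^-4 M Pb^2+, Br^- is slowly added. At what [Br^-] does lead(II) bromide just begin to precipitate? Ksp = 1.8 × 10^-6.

PbBr2(s) ⇌ Pb^2+ + 2 Br^-
Ksp = [Pb^2+][Br^-]^2
Precipitation begins when Q = Ksp. With [Pb^2+] = 3.5 × 10^-4 M:
1.8 × 10^-6 = (3.5 × 10^-4) × [Br^-]^2
[Br^-] = (1.8 × 10^-6 / 3.5 x 10^-4)^(1/2) = 7.2 × 10^-2 M

[Br^-] ≈ 0.072 M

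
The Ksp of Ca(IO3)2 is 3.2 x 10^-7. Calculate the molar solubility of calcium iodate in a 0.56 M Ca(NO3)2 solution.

Ca(IO3)2(s) ⇌ Ca^2+ + 2 IO3^-
Ksp = [Ca^2+][IO3^-]^2
Let s = moles of Ca(IO3)2 that dissolve per litre. [Ca^2+] = 0.56 + s ≈ 0.56, [IO3^-] = 2s (Ksp is small, so little additional dissolves).
Ksp ≈ 0.56 × (2s)^2
s = 3.8 × 10^-4 M
Check: s = 3.8 × 10^-4 ≪ 0.56, so the approximation is valid.

s ≈ 3.8 × 10^-4 M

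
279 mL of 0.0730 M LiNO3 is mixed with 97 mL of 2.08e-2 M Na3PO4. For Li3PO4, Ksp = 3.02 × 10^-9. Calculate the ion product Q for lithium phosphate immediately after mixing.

Total volume = 279 + 97 = 376 mL.
[Li^+] = 7.30 × 10^-2 × (279/376) = 5.417 x 10^-2 M
[PO4^3-] = 2.08 × 10^-2 × (97/376) = 5.366 x 10^-3 M
Li3PO4(s) ⇌ 3 Li^+ + PO4^3-, so Q = [Li^+]^3[PO4^3-]
Q = (5.417 × 10^-2)^3(5.366 x 10^-3) = 8.53 × 10^-7
Q > Ksp, so Li3PO4 will precipitate.

Q = 8.53 x 10^-7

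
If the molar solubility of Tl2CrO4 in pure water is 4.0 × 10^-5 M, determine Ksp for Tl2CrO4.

2.6 × 10^-13

Tl2CrO4(s) ⇌ 2 Tl^+(aq) + CrO4^2-(aq)
Let s = molar solubility. Then [Tl^+] = 2s and [CrO4^2-] = s.
Ksp = [Tl^+]^2[CrO4^2-]
Ksp = (2s)^2s = 4s^3
Ksp = 4 × (4.0 × 10^-5)^3 = 2.6 x 10^-13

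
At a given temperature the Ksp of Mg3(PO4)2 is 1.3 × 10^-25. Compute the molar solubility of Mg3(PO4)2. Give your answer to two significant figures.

Mg3(PO4)2(s) ⇌ 3 Mg^2+ + 2 PO4^3-
Ksp = [Mg^2+]^3[PO4^3-]^2
For each mole of Mg3(PO4)2 that dissolves: [Mg^2+] = 3s, [PO4^3-] = 2s.
So Ksp = (3s)^3 × (2s)^2 = 108s^5
s^5 = 1.3 × 10^-25 / 108, so s = 4.1 × 10^-6 M

s ≈ 4.1e-6 M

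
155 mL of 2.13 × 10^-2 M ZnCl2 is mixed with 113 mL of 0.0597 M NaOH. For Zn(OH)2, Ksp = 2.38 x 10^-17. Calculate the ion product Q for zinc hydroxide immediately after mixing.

7.81e-6

Total volume = 155 + 113 = 268 mL.
[Zn^2+] = 2.13 × 10^-2 × (155/268) = 1.232 × 10^-2 M
[OH^-] = 5.97 x 10^-2 × (113/268) = 2.517 × 10^-2 M
Zn(OH)2(s) ⇌ Zn^2+(aq) + 2 OH^-(aq), so Q = [Zn^2+][OH^-]^2
Q = (1.232 × 10^-2)(2.517 × 10^-2)^2 = 7.81 × 10^-6
Q > Ksp, so Zn(OH)2 will precipitate.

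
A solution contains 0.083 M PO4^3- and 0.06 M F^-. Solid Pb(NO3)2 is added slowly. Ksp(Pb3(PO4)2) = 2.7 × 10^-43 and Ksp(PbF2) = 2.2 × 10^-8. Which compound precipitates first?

Each salt begins to precipitate when Q = Ksp, i.e. when [Pb^2+] reaches its threshold.
For Pb3(PO4)2: 2.7 × 10^-43 = (0.083)^2 × [Pb^2+]^3  ⇒  [Pb^2+] = 3.4 x 10^-14 M.
For PbF2: 2.2 × 10^-8 = (0.06)^2 × [Pb^2+]  ⇒  [Pb^2+] = 6.1 × 10^-6 M.
The salt with the lower threshold [Pb^2+] precipitates first: Pb3(PO4)2.

Pb3(PO4)2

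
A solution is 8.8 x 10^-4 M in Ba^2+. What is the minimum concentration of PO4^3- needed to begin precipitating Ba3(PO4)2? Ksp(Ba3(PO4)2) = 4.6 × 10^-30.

Ba3(PO4)2(s) ⇌ 3 Ba^2+(aq) + 2 PO4^3-(aq)
Ksp = [Ba^2+]^3[PO4^3-]^2
Precipitation begins when Q = Ksp. With [Ba^2+] = 8.8 x 10^-4 M:
4.6 × 10^-30 = (8.8 x 10^-4)^3 × [PO4^3-]^2
[PO4^3-] = (4.6 × 10^-30 / 6.81 x 10^-10)^(1/2) = 8.2 × 10^-11 M

8.2 × 10^-11 M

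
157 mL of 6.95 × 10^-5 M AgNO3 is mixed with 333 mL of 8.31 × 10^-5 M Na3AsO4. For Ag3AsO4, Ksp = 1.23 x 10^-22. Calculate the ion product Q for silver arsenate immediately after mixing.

6.24e-19

Total volume = 157 + 333 = 490 mL.
[Ag^+] = 6.95 × 10^-5 × (157/490) = 2.227 × 10^-5 M
[AsO4^3-] = 8.31 × 10^-5 × (333/490) = 5.647 × 10^-5 M
Ag3AsO4(s) <=> 3 Ag^+(aq) + AsO4^3-(aq), so Q = [Ag^+]^3[AsO4^3-]
Q = (2.227 x 10^-5)^3(5.647 x 10^-5) = 6.24 × 10^-19
Q > Ksp, so Ag3AsO4 will precipitate.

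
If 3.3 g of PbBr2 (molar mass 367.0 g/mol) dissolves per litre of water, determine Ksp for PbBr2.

Ksp ≈ 2.9 × 10^-6

Molar solubility s = (3.3 g/L) / (367.0 g/mol) = 8.99 × 10^-3 M.
PbBr2(s) ⇌ Pb^2+(aq) + 2 Br^-(aq)
For each mole of PbBr2 that dissolves: [Pb^2+] = s, [Br^-] = 2s.
Ksp = [Pb^2+][Br^-]^2
Substituting: Ksp = s(2s)^2 = 4s^3
With s = 8.99 × 10^-3: Ksp = 2.9 x 10^-6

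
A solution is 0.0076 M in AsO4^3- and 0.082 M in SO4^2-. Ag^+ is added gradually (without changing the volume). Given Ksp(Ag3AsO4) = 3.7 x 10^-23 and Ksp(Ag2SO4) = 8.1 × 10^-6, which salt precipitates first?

Precipitation of each salt starts when its ion product equals its Ksp.
For Ag3AsO4: 3.7 x 10^-23 = 0.0076 × [Ag^+]^3  ⇒  [Ag^+] = 1.7 × 10^-7 M.
For Ag2SO4: 8.1 × 10^-6 = 0.082 × [Ag^+]^2  ⇒  [Ag^+] = 9.9 × 10^-3 M.
The salt with the lower threshold [Ag^+] precipitates first: Ag3AsO4.

Ag3AsO4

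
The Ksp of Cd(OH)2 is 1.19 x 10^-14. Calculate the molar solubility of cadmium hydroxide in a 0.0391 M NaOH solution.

s ≈ 7.78 × 10^-12 M

Cd(OH)2(s) ⇌ Cd^2+(aq) + 2 OH^-(aq)
Ksp = [Cd^2+][OH^-]^2
Let s = moles of Cd(OH)2 that dissolve per litre. [Cd^2+] = s, [OH^-] = 0.0391 + 2s ≈ 0.0391 (common-ion effect: OH^- is already 0.0391 M).
Ksp ≈ s × (0.0391)^2
s = 7.78 × 10^-12 M
Check: 2s = 1.6 × 10^-11 ≪ 0.0391, so the approximation is valid.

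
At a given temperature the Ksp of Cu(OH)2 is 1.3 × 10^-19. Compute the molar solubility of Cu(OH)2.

Cu(OH)2(s) ⇌ Cu^2+ + 2 OH^-
Ksp = [Cu^2+][OH^-]^2
Let s = molar solubility. Then [Cu^2+] = s and [OH^-] = 2s.
So Ksp = s × (2s)^2 = 4s^3
s^3 = 1.3 × 10^-19 / 4, so s = 3.2 x 10^-7 M

3.2e-7 M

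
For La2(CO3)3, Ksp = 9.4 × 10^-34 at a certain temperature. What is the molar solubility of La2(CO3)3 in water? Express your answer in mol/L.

La2(CO3)3(s) <=> 2 La^3+(aq) + 3 CO3^2-(aq)
Ksp = [La^3+]^2[CO3^2-]^3
With molar solubility s: [La^3+] = 2s, [CO3^2-] = 3s.
Ksp = (2s)^2(3s)^3 = 108s^5
s^5 = 9.4 × 10^-34 / 108, so s = 9.7 x 10^-8 M

s ≈ 9.7 × 10^-8 M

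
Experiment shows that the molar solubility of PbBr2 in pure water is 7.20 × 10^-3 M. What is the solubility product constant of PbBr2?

Ksp = 1.49 × 10^-6

PbBr2(s) <=> Pb^2+(aq) + 2 Br^-(aq)
With molar solubility s: [Pb^2+] = s, [Br^-] = 2s.
Ksp = [Pb^2+][Br^-]^2
Ksp = s(2s)^2 = 4s^3
With s = 7.20 × 10^-3: Ksp = 1.49 × 10^-6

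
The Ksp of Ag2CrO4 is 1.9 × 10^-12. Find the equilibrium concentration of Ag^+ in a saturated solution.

Ag2CrO4(s) <=> 2 Ag^+(aq) + CrO4^2-(aq)
Ksp = [Ag^+]^2[CrO4^2-]
If s mol/L of Ag2CrO4 dissolves, [Ag^+] = 2s and [CrO4^2-] = s.
Substituting: Ksp = (2s)^2s = 4s^3
s^3 = 1.9 × 10^-12 / 4, so s = 7.80 × 10^-5 M
[Ag^+] = 2s = 1.6 × 10^-4 M

[Ag^+] ≈ 1.6 x 10^-4 M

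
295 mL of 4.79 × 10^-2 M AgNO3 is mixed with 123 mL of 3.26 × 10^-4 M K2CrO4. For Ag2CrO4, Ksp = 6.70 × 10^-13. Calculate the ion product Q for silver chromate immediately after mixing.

Q ≈ 1.10e-7

Total volume = 295 + 123 = 418 mL.
[Ag^+] = 4.79 × 10^-2 × (295/418) = 3.381 x 10^-2 M
[CrO4^2-] = 3.26 × 10^-4 × (123/418) = 9.593 x 10^-5 M
Ag2CrO4(s) ⇌ 2 Ag^+ + CrO4^2-, so Q = [Ag^+]^2[CrO4^2-]
Q = (3.381 x 10^-2)^2(9.593 × 10^-5) = 1.10 × 10^-7
Q > Ksp, so Ag2CrO4 will precipitate.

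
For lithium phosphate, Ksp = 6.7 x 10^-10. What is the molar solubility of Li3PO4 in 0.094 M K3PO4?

s = 6.4e-4 M

Li3PO4(s) ⇌ 3 Li^+ + PO4^3-
Ksp = [Li^+]^3[PO4^3-]
If s mol/L dissolves here, [Li^+] = 3s, [PO4^3-] = 0.094 + s ≈ 0.094 (common-ion effect: PO4^3- is already 0.094 M).
Ksp ≈ (3s)^3 × 0.094
s = 6.4 × 10^-4 M
Check: s = 6.4 x 10^-4 ≪ 0.094, so the approximation is valid.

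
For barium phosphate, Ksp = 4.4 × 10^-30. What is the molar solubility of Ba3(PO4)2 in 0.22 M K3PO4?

s ≈ 1.5e-10 M

Ba3(PO4)2(s) ⇌ 3 Ba^2+(aq) + 2 PO4^3-(aq)
Ksp = [Ba^2+]^3[PO4^3-]^2
Let s be the molar solubility in this solution. [Ba^2+] = 3s, [PO4^3-] = 0.22 + 2s ≈ 0.22 (since PO4^3- from K3PO4 dominates).
Ksp ≈ (3s)^3 × (0.22)^2
s = 1.5 × 10^-10 M
Check: 2s = 3.0 x 10^-10 ≪ 0.22, so the approximation is valid.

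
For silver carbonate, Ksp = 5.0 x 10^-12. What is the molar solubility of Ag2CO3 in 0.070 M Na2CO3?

Ag2CO3(s) ⇌ 2 Ag^+(aq) + CO3^2-(aq)
Ksp = [Ag^+]^2[CO3^2-]
If s mol/L dissolves here, [Ag^+] = 2s, [CO3^2-] = 0.070 + s ≈ 0.070 (since CO3^2- from Na2CO3 dominates).
Ksp ≈ (2s)^2 × 0.070
s = 4.2 × 10^-6 M
Check: s = 4.2 × 10^-6 ≪ 0.070, so the approximation is valid.

s ≈ 4.2 × 10^-6 M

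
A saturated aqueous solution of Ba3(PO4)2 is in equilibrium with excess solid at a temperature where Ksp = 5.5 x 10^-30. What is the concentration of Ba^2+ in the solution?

Ba3(PO4)2(s) ⇌ 3 Ba^2+ + 2 PO4^3-
Ksp = [Ba^2+]^3[PO4^3-]^2
Let s = molar solubility. Then [Ba^2+] = 3s and [PO4^3-] = 2s.
Substituting: Ksp = (3s)^3(2s)^2 = 108s^5
Solving, s = (5.5 x 10^-30/108)^(1/5) = 5.51 × 10^-7 M
[Ba^2+] = 3s = 1.7 × 10^-6 M

[Ba^2+] = 1.7 × 10^-6 M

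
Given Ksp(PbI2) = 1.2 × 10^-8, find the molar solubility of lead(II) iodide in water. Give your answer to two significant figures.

s = 1.4 x 10^-3 M

PbI2(s) <=> Pb^2+(aq) + 2 I^-(aq)
Ksp = [Pb^2+][I^-]^2
If s mol/L of PbI2 dissolves, [Pb^2+] = s and [I^-] = 2s.
So Ksp = s × (2s)^2 = 4s^3
s^3 = 1.2 × 10^-8 / 4, so s = 1.4 × 10^-3 M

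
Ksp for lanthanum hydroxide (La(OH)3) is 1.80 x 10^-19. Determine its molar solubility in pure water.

La(OH)3(s) ⇌ La^3+ + 3 OH^-
Ksp = [La^3+][OH^-]^3
For each mole of La(OH)3 that dissolves: [La^3+] = s, [OH^-] = 3s.
So Ksp = s × (3s)^3 = 27s^4
s = (1.80 x 10^-19 / 27)^(1/4) = 9.04 × 10^-6 M

9.04e-6 M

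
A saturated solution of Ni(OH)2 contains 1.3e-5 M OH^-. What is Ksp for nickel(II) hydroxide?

Ksp ≈ 1.1 x 10^-15

Ni(OH)2(s) ⇌ Ni^2+(aq) + 2 OH^-(aq)
Stoichiometry gives [Ni^2+] = (1/2)[OH^-] = 6.50 × 10^-6 M.
Ksp = [Ni^2+][OH^-]^2
Ksp = 6.50 × 10^-6 × (1.3 × 10^-5)^2 = 1.1 × 10^-15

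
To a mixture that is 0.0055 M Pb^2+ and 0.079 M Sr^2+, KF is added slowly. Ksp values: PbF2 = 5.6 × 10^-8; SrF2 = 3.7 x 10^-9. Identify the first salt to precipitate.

SrF2

Each salt begins to precipitate when Q = Ksp, i.e. when [F^-] reaches its threshold.
For PbF2: 5.6 × 10^-8 = 0.0055 × [F^-]^2  ⇒  [F^-] = 3.2 × 10^-3 M.
For SrF2: 3.7 x 10^-9 = 0.079 × [F^-]^2  ⇒  [F^-] = 2.2 × 10^-4 M.
The salt with the lower threshold [F^-] precipitates first: SrF2.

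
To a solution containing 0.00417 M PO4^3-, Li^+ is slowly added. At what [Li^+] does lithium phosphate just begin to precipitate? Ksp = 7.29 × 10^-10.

[Li^+] ≈ 5.59e-3 M

Li3PO4(s) ⇌ 3 Li^+(aq) + PO4^3-(aq)
Ksp = [Li^+]^3[PO4^3-]
Precipitation begins when Q = Ksp. With [PO4^3-] = 0.00417 M:
7.29 × 10^-10 = (0.00417) × [Li^+]^3
[Li^+] = (7.29 × 10^-10 / 4.17 x 10^-3)^(1/3) = 5.59 x 10^-3 M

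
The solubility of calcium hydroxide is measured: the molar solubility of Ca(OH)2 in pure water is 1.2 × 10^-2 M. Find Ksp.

6.9e-6

Ca(OH)2(s) <=> Ca^2+ + 2 OH^-
With molar solubility s: [Ca^2+] = s, [OH^-] = 2s.
Ksp = [Ca^2+][OH^-]^2
So Ksp = s × (2s)^2 = 4s^3
Ksp = 4 × (1.2 × 10^-2)^3 = 6.9 x 10^-6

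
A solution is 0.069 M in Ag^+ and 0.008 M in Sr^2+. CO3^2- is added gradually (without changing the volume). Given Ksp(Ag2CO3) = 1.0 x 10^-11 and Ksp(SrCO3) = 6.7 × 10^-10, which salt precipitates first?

Precipitation of each salt starts when its ion product equals its Ksp.
For Ag2CO3: 1.0 x 10^-11 = (0.069)^2 × [CO3^2-]  ⇒  [CO3^2-] = 2.1 × 10^-9 M.
For SrCO3: 6.7 × 10^-10 = 0.008 × [CO3^2-]  ⇒  [CO3^2-] = 8.4 × 10^-8 M.
The salt with the lower threshold [CO3^2-] precipitates first: Ag2CO3.

Ag2CO3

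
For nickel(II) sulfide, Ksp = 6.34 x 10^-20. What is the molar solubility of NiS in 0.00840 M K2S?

NiS(s) ⇌ Ni^2+(aq) + S^2-(aq)
Ksp = [Ni^2+][S^2-]
Let s = moles of NiS that dissolve per litre. [Ni^2+] = s, [S^2-] = 0.00840 + s ≈ 0.00840 (Ksp is small, so little additional dissolves).
Ksp ≈ s × 0.00840
s = 7.55 × 10^-18 M
Check: s = 7.5 × 10^-18 ≪ 0.00840, so the approximation is valid.

7.55 x 10^-18 M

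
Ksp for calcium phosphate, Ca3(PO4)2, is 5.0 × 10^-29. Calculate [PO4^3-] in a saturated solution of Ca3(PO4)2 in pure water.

[PO4^3-] = 1.7 × 10^-6 M

Ca3(PO4)2(s) ⇌ 3 Ca^2+ + 2 PO4^3-
Ksp = [Ca^2+]^3[PO4^3-]^2
Let s = molar solubility. Then [Ca^2+] = 3s and [PO4^3-] = 2s.
Substituting: Ksp = (3s)^3(2s)^2 = 108s^5
s = (5.0 × 10^-29 / 108)^(1/5) = 8.57 x 10^-7 M
[PO4^3-] = 2s = 1.7 x 10^-6 M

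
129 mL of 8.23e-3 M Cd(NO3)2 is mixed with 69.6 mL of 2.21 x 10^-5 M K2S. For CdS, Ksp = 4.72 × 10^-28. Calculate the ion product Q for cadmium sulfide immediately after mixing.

Total volume = 129 + 69.6 = 198.6 mL.
[Cd^2+] = 8.23 × 10^-3 × (129/198.6) = 5.346 x 10^-3 M
[S^2-] = 2.21 × 10^-5 × (69.6/198.6) = 7.745 × 10^-6 M
CdS(s) ⇌ Cd^2+(aq) + S^2-(aq), so Q = [Cd^2+][S^2-]
Q = (5.346 x 10^-3)(7.745 x 10^-6) = 4.14 × 10^-8
Q > Ksp, so CdS will precipitate.

Q ≈ 4.14e-8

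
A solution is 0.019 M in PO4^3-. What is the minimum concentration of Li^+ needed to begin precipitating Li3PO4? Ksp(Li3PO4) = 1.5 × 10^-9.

Li3PO4(s) <=> 3 Li^+(aq) + PO4^3-(aq)
Ksp = [Li^+]^3[PO4^3-]
Precipitation begins when Q = Ksp. With [PO4^3-] = 0.019 M:
1.5 × 10^-9 = (0.019) × [Li^+]^3
[Li^+] = (1.5 × 10^-9 / 1.9 × 10^-2)^(1/3) = 4.3 × 10^-3 M

[Li^+] ≈ 4.3e-3 M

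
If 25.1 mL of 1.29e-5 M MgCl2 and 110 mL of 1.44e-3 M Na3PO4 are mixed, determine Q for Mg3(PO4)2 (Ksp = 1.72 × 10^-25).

Total volume = 25.1 + 110 = 135.1 mL.
[Mg^2+] = 1.29 x 10^-5 × (25.1/135.1) = 2.397 × 10^-6 M
[PO4^3-] = 1.44 × 10^-3 × (110/135.1) = 1.172 × 10^-3 M
Mg3(PO4)2(s) ⇌ 3 Mg^2+(aq) + 2 PO4^3-(aq), so Q = [Mg^2+]^3[PO4^3-]^2
Q = (2.397 x 10^-6)^3(1.172 × 10^-3)^2 = 1.89 × 10^-23
Q > Ksp, so Mg3(PO4)2 will precipitate.

1.89e-23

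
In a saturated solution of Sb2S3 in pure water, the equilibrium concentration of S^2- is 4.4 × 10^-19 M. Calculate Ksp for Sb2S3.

Sb2S3(s) ⇌ 2 Sb^3+(aq) + 3 S^2-(aq)
Stoichiometry gives [Sb^3+] = (2/3)[S^2-] = 2.93 × 10^-19 M.
Ksp = [Sb^3+]^2[S^2-]^3
Ksp = (2.93 × 10^-19)^2 × (4.4 × 10^-19)^3 = 7.3 × 10^-93

7.3 × 10^-93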